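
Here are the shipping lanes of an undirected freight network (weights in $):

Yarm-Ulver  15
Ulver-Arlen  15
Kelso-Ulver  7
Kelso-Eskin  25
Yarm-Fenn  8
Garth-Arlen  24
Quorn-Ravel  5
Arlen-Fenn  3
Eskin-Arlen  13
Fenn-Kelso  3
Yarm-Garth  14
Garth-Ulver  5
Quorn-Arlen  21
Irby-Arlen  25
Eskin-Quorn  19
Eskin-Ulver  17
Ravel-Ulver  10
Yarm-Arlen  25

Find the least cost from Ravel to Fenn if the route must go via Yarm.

Shortest Ravel→Yarm: Ravel → Ulver → Yarm = 25
Best Yarm to Fenn: Yarm → Fenn costing 8
Total via Yarm: 25 + 8 = $33.

$33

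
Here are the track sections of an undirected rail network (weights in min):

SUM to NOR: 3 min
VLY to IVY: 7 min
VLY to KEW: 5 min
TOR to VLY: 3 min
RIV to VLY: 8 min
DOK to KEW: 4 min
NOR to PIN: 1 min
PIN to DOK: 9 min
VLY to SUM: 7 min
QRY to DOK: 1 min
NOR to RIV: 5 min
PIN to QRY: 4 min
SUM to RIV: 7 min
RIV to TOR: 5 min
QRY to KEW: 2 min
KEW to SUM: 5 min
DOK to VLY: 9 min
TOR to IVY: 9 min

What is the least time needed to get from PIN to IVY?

18 min

Running Dijkstra from PIN:
PIN: 0
NOR: 1  (via PIN)
QRY: 4  (via PIN)
SUM: 4  (via NOR)
DOK: 5  (via QRY)
KEW: 6  (via QRY)
RIV: 6  (via NOR)
VLY: 11  (via SUM)
TOR: 11  (via RIV)
IVY: 18  (via VLY)
Shortest route: PIN → NOR → SUM → VLY → IVY = 18 min.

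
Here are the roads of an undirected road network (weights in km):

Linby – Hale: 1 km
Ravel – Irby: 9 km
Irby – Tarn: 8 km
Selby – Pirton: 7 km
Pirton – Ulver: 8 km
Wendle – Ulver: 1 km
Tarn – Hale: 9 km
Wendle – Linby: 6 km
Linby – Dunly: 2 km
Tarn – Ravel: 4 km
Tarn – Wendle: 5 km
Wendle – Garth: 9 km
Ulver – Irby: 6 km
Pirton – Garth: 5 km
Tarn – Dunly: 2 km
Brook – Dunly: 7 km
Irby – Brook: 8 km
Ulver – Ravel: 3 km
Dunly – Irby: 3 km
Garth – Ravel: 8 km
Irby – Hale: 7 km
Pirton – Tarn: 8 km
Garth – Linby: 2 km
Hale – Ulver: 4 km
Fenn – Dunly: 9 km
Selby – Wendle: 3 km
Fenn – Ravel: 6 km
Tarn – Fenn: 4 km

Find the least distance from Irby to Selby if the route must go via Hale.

14 km

Shortest Irby→Hale: Irby–Dunly–Linby–Hale = 6
Best Hale to Selby: Hale–Ulver–Wendle–Selby costing 8
Total via Hale: 6 + 8 = 14 km.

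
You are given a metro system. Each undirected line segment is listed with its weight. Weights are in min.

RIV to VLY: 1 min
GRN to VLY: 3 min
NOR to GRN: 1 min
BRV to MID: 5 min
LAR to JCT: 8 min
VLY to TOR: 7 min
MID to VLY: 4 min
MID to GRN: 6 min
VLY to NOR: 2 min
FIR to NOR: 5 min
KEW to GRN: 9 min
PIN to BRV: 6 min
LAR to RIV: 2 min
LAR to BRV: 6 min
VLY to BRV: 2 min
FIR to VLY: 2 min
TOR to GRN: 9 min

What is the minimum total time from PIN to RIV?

Running Dijkstra from PIN:
PIN: 0
BRV: 6  (via PIN)
VLY: 8  (via BRV)
RIV: 9  (via VLY)
Shortest route: PIN → BRV → VLY → RIV = 9 min.

9 min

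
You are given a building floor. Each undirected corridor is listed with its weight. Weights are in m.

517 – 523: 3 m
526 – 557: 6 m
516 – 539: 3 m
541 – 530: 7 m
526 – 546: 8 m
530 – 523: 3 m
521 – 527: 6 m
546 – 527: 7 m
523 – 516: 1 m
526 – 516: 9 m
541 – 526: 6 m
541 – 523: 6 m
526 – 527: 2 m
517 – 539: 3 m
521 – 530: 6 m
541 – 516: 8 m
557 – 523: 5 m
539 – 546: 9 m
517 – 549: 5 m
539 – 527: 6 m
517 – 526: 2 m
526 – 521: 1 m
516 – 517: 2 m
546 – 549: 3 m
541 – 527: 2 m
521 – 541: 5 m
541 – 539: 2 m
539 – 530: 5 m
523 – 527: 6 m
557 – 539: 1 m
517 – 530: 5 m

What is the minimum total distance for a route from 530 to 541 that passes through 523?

9 m

Shortest 530→523: 530–523 = 3
Shortest 523→541: 523–541 = 6
Total via 523: 3 + 6 = 9 m.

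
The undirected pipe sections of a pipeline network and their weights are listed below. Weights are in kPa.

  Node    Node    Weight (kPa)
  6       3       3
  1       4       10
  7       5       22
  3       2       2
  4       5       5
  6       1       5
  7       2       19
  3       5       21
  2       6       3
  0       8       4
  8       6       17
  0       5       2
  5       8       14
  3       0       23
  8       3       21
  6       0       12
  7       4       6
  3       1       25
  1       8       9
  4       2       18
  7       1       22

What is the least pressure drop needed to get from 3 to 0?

15 kPa

Compare a few routes:
3 - 0: 23 = 23
3 - 2 - 6 - 0: 2+3+12 = 17
3 - 6 - 1 - 8 - 0: 3+5+9+4 = 21
3 - 6 - 0: 3+12 = 15
Cheapest is 3 - 6 - 0 at 15 kPa.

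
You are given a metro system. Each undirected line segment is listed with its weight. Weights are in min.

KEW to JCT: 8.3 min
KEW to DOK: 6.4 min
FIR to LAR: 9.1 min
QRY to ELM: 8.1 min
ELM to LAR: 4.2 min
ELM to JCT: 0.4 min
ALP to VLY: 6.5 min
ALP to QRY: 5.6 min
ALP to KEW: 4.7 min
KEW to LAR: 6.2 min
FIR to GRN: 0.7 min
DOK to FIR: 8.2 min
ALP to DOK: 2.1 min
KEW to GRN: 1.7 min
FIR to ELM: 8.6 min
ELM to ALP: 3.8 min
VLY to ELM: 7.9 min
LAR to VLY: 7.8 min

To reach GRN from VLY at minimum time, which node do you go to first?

ALP

Enumerating some paths:
VLY–LAR–KEW–GRN: 7.8+6.2+1.7 = 15.7
VLY–ALP–DOK–KEW–GRN: 6.5+2.1+6.4+1.7 = 16.7
VLY–ALP–KEW–GRN: 6.5+4.7+1.7 = 12.9
The minimum is 12.9 min via VLY–ALP–KEW–GRN.
So from VLY the first move is to ALP.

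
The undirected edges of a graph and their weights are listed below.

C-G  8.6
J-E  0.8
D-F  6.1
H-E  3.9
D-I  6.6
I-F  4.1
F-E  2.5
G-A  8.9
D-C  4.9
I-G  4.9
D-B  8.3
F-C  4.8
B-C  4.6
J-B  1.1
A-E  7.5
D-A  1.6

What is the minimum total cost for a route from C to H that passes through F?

Best C to F: C → F costing 4.8
Best F to H: F → E → H costing 6.4
Total via F: 4.8 + 6.4 = 11.2.

11.2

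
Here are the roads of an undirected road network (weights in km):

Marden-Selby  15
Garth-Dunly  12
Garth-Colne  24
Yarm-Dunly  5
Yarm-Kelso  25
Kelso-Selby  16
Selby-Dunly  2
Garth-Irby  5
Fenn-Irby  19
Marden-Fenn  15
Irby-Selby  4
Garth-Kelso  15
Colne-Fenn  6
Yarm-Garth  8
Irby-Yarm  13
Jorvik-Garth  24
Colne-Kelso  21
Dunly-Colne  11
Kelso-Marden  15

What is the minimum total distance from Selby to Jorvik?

33 km

Enumerating some paths:
Selby–Irby–Garth–Jorvik: 4+5+24 = 33
Selby–Dunly–Garth–Jorvik: 2+12+24 = 38
The minimum is 33 km via Selby–Irby–Garth–Jorvik.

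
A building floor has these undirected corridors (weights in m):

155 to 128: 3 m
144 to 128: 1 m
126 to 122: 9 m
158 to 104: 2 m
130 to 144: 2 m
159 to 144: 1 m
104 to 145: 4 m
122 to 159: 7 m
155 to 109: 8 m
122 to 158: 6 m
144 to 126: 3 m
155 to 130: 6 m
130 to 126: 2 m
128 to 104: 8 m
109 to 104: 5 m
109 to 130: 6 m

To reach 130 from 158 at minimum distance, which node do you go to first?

104

Enumerating some paths:
158 - 104 - 128 - 144 - 126 - 130: 2+8+1+3+2 = 16
158 - 122 - 159 - 144 - 130: 6+7+1+2 = 16
158 - 104 - 109 - 130: 2+5+6 = 13
The minimum is 13 m via 158 - 104 - 109 - 130.
So from 158 the first move is to 104.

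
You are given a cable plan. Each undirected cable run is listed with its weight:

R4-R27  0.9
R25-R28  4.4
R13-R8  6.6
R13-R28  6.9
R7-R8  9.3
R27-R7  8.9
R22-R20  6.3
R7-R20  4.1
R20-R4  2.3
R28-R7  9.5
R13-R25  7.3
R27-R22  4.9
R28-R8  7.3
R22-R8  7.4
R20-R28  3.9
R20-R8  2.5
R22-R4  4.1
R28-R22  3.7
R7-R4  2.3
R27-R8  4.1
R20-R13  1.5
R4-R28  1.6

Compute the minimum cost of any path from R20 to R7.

4.1

Shortest distances from R20:
R20: 0
R13: 1.5  (via R20)
R4: 2.3  (via R20)
R8: 2.5  (via R20)
R27: 3.2  (via R4)
R28: 3.9  (via R20)
R7: 4.1  (via R20)
Shortest route: R20–R7 = 4.1.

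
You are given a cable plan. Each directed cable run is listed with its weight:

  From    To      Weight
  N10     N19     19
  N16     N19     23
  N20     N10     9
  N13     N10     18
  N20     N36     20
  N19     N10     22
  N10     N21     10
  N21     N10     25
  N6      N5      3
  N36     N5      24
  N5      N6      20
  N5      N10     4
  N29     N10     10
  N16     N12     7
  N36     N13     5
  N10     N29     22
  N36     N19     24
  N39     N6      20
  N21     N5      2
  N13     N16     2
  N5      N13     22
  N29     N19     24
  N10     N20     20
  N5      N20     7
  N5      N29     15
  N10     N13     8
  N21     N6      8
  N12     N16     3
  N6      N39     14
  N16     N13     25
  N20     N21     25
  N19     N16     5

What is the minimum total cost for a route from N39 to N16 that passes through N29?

58

Shortest N39→N29: N39–N6–N5–N29 = 38
Shortest N29→N16: N29–N10–N13–N16 = 20
Total via N29: 38 + 20 = 58.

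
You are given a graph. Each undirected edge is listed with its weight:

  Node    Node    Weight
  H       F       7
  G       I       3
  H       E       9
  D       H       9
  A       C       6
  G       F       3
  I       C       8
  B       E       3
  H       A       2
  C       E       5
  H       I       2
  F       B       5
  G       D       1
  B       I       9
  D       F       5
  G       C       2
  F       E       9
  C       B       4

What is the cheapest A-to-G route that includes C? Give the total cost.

8

Shortest A→C: A → C = 6
Best C to G: C → G costing 2
Total via C: 6 + 2 = 8.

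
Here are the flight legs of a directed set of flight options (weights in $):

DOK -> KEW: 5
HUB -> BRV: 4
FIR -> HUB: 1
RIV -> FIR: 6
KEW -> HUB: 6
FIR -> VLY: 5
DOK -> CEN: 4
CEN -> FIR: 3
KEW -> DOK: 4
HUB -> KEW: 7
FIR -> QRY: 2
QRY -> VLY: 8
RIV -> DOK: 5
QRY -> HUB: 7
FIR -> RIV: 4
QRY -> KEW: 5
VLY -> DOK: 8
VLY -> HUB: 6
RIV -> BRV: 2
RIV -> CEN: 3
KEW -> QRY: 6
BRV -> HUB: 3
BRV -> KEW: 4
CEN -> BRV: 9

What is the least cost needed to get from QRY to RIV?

$20

Settle nodes by increasing distance from QRY:
QRY: 0
KEW: 5  (via QRY)
HUB: 7  (via QRY)
VLY: 8  (via QRY)
DOK: 9  (via KEW)
BRV: 11  (via HUB)
CEN: 13  (via DOK)
FIR: 16  (via CEN)
RIV: 20  (via FIR)
Shortest route: QRY–KEW–DOK–CEN–FIR–RIV = $20.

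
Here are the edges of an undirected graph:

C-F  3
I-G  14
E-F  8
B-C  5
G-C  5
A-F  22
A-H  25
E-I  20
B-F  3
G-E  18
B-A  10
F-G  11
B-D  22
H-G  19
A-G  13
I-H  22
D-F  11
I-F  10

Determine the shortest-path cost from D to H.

38

Enumerating some paths:
D–F–G–H: 11+11+19 = 41
D–F–C–G–H: 11+3+5+19 = 38
D–F–B–C–G–H: 11+3+5+5+19 = 43
The minimum is 38 via D–F–C–G–H.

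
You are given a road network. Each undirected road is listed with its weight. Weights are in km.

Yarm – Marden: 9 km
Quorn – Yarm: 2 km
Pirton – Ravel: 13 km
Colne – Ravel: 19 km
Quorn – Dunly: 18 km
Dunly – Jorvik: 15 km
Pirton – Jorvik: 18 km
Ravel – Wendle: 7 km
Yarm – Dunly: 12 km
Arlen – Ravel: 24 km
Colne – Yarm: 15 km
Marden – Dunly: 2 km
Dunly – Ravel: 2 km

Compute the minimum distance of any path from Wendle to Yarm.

20 km

Enumerating some paths:
Wendle → Ravel → Colne → Yarm: 7+19+15 = 41
Wendle → Ravel → Dunly → Yarm: 7+2+12 = 21
Wendle → Ravel → Dunly → Quorn → Yarm: 7+2+18+2 = 29
Wendle → Ravel → Dunly → Marden → Yarm: 7+2+2+9 = 20
Cheapest is Wendle → Ravel → Dunly → Marden → Yarm at 20 km.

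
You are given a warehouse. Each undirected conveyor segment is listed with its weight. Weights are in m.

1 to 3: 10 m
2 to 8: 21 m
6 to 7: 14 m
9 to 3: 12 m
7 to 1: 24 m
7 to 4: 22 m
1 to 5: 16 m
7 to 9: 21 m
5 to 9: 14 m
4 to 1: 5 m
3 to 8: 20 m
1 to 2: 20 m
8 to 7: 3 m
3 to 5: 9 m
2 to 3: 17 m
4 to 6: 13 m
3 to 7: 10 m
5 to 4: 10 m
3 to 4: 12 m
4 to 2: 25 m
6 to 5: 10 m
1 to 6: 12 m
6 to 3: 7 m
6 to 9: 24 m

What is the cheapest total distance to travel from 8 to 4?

25 m

Enumerating some paths:
8–7–3–1–4: 3+10+10+5 = 28
8–7–4: 3+22 = 25
Cheapest is 8–7–4 at 25 m.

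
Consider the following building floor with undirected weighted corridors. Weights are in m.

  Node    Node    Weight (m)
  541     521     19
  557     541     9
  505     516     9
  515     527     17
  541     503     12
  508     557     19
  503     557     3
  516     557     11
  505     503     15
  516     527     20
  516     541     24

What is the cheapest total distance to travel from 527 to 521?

59 m

Shortest distances from 527:
527: 0
515: 17  (via 527)
516: 20  (via 527)
505: 29  (via 516)
557: 31  (via 516)
503: 34  (via 557)
541: 40  (via 557)
508: 50  (via 557)
521: 59  (via 541)
Shortest route: 527–516–557–541–521 = 59 m.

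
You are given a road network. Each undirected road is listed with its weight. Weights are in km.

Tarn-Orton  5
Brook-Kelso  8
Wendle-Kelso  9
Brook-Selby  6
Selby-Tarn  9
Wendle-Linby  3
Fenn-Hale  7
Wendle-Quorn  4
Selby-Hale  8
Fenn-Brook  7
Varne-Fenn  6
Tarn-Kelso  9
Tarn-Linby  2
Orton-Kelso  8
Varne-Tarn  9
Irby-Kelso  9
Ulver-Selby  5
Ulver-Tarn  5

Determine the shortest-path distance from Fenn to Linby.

Enumerating some paths:
Fenn → Hale → Selby → Tarn → Linby: 7+8+9+2 = 26
Fenn → Varne → Tarn → Linby: 6+9+2 = 17
Fenn → Brook → Selby → Ulver → Tarn → Linby: 7+6+5+5+2 = 25
Fenn → Brook → Selby → Tarn → Linby: 7+6+9+2 = 24
The minimum is 17 km via Fenn → Varne → Tarn → Linby.

17 km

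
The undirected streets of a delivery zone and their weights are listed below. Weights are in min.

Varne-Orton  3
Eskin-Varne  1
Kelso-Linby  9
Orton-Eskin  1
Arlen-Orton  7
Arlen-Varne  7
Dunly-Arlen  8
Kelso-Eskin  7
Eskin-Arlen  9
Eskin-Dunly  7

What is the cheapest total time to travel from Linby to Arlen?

Candidate routes:
Linby → Kelso → Eskin → Arlen: 9+7+9 = 25
Linby → Kelso → Eskin → Orton → Arlen: 9+7+1+7 = 24
Linby → Kelso → Eskin → Orton → Varne → Arlen: 9+7+1+3+7 = 27
Linby → Kelso → Eskin → Varne → Orton → Arlen: 9+7+1+3+7 = 27
Cheapest is Linby → Kelso → Eskin → Orton → Arlen at 24 min.

24 min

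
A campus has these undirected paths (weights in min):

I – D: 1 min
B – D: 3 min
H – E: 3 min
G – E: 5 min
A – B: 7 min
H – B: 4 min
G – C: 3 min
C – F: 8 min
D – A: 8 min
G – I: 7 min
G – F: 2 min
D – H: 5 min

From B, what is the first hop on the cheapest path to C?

Candidate routes:
B - D - H - E - G - C: 3+5+3+5+3 = 19
B - H - E - G - C: 4+3+5+3 = 15
B - D - I - G - C: 3+1+7+3 = 14
Cheapest is B - D - I - G - C at 14 min.
So from B the first move is to D.

D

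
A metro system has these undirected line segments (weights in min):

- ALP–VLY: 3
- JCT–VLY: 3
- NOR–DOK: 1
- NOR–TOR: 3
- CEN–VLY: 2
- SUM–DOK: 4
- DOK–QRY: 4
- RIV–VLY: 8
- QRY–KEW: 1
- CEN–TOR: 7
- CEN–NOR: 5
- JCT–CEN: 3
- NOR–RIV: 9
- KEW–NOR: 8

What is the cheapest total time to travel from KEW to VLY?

13 min

Compare a few routes:
KEW - QRY - DOK - NOR - CEN - VLY: 1+4+1+5+2 = 13
KEW - NOR - CEN - VLY: 8+5+2 = 15
KEW - QRY - DOK - NOR - TOR - CEN - VLY: 1+4+1+3+7+2 = 18
KEW - QRY - DOK - NOR - CEN - JCT - VLY: 1+4+1+5+3+3 = 17
The minimum is 13 min via KEW - QRY - DOK - NOR - CEN - VLY.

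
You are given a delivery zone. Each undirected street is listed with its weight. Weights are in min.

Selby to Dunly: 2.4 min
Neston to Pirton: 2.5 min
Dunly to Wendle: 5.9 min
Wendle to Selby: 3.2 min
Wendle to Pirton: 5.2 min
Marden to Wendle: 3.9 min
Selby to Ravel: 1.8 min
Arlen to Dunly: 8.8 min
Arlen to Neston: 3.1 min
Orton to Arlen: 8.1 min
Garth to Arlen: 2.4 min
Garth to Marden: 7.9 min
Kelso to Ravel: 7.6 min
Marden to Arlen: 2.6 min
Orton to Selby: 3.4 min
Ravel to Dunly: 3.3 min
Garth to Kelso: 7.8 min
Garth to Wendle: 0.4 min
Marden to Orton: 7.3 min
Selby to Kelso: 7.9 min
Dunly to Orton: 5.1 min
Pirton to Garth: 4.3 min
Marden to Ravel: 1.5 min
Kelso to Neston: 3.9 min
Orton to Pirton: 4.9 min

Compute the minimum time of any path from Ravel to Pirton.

9.7 min

Running Dijkstra from Ravel:
Ravel: 0
Marden: 1.5  (via Ravel)
Selby: 1.8  (via Ravel)
Dunly: 3.3  (via Ravel)
Arlen: 4.1  (via Marden)
Wendle: 5  (via Selby)
Orton: 5.2  (via Selby)
Garth: 5.4  (via Wendle)
Neston: 7.2  (via Arlen)
Kelso: 7.6  (via Ravel)
Pirton: 9.7  (via Garth)
Shortest route: Ravel → Selby → Wendle → Garth → Pirton = 9.7 min.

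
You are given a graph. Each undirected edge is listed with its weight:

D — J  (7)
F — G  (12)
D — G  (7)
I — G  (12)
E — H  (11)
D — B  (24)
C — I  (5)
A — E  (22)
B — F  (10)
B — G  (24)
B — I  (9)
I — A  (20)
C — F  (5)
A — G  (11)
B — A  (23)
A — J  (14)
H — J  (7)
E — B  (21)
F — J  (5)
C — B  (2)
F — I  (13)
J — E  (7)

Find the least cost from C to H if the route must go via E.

28

Best C to E: C–F–J–E costing 17
Shortest E→H: E–H = 11
Total via E: 17 + 11 = 28.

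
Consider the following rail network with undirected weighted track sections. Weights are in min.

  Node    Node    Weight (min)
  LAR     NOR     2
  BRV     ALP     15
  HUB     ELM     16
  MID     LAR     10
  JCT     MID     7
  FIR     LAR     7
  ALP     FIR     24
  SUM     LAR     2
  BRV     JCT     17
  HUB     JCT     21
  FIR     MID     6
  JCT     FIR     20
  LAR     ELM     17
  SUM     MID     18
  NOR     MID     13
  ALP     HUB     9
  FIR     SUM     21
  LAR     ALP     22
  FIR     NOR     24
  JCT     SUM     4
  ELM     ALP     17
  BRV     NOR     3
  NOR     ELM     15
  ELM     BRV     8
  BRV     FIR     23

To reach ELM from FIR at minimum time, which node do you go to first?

Enumerating some paths:
FIR–LAR–NOR–BRV–ELM: 7+2+3+8 = 20
FIR–LAR–ELM: 7+17 = 24
FIR–MID–LAR–NOR–BRV–ELM: 6+10+2+3+8 = 29
FIR–LAR–NOR–ELM: 7+2+15 = 24
The minimum is 20 min via FIR–LAR–NOR–BRV–ELM.
So from FIR the first move is to LAR.

LAR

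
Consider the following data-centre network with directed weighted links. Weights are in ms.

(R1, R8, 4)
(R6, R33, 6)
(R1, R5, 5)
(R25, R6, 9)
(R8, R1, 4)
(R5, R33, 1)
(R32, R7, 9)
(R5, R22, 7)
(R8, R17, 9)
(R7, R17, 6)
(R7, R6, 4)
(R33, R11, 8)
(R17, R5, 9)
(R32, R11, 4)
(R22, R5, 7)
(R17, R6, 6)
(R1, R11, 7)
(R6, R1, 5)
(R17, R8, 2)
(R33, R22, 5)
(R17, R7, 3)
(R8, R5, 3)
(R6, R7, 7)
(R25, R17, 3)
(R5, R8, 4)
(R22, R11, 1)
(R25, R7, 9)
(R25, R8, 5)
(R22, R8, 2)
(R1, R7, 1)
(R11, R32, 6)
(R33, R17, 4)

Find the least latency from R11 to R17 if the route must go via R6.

29 ms

Best R11 to R6: R11 → R32 → R7 → R6 costing 19
Shortest R6→R17: R6 → R33 → R17 = 10
Total via R6: 19 + 10 = 29 ms.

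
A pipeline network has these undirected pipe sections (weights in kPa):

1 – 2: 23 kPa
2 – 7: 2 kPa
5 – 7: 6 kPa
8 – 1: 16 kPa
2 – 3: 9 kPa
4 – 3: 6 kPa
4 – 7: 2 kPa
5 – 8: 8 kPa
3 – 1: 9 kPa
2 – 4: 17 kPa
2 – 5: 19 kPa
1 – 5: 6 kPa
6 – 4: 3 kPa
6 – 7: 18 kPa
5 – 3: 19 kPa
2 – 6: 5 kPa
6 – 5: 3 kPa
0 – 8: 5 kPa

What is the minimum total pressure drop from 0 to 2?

Candidate routes:
0 - 8 - 5 - 6 - 4 - 7 - 2: 5+8+3+3+2+2 = 23
0 - 8 - 5 - 6 - 2: 5+8+3+5 = 21
0 - 8 - 5 - 7 - 4 - 6 - 2: 5+8+6+2+3+5 = 29
Cheapest is 0 - 8 - 5 - 6 - 2 at 21 kPa.

21 kPa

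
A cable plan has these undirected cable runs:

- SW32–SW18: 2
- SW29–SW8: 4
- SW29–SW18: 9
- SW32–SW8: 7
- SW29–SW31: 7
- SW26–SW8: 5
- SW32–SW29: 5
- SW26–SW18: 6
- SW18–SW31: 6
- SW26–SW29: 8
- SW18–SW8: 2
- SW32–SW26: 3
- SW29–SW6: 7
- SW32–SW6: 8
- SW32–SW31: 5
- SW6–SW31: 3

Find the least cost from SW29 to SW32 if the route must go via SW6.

Best SW29 to SW6: SW29–SW6 costing 7
Shortest SW6→SW32: SW6–SW32 = 8
Total via SW6: 7 + 8 = 15.

15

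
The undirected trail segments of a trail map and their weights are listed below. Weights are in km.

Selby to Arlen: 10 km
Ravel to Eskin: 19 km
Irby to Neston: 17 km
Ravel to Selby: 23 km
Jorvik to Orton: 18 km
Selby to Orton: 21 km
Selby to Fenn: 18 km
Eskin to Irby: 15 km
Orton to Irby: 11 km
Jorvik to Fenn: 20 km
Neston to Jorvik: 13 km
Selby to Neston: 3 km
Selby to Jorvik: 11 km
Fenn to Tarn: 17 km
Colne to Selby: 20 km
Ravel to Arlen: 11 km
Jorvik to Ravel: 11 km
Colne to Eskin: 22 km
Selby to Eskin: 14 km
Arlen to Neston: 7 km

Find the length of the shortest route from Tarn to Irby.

55 km

Shortest distances from Tarn:
Tarn: 0
Fenn: 17  (via Tarn)
Selby: 35  (via Fenn)
Jorvik: 37  (via Fenn)
Neston: 38  (via Selby)
Arlen: 45  (via Selby)
Ravel: 48  (via Jorvik)
Eskin: 49  (via Selby)
Orton: 55  (via Jorvik)
Colne: 55  (via Selby)
Irby: 55  (via Neston)
Shortest route: Tarn–Fenn–Selby–Neston–Irby = 55 km.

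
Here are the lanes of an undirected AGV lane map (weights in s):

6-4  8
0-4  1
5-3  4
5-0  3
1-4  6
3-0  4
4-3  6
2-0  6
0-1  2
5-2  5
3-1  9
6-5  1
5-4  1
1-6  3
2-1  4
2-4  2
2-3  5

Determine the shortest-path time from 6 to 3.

5 s

Compare a few routes:
6 → 5 → 3: 1+4 = 5
6 → 5 → 4 → 0 → 3: 1+1+1+4 = 7
6 → 5 → 4 → 3: 1+1+6 = 8
6 → 5 → 0 → 3: 1+3+4 = 8
The minimum is 5 s via 6 → 5 → 3.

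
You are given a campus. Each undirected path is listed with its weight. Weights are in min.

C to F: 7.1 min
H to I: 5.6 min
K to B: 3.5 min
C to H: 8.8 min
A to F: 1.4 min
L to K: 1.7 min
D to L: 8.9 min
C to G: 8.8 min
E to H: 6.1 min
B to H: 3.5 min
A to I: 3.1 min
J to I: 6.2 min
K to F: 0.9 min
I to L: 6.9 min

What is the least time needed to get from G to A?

17.3 min

Running Dijkstra from G:
G: 0
C: 8.8  (via G)
F: 15.9  (via C)
K: 16.8  (via F)
A: 17.3  (via F)
Shortest route: G → C → F → A = 17.3 min.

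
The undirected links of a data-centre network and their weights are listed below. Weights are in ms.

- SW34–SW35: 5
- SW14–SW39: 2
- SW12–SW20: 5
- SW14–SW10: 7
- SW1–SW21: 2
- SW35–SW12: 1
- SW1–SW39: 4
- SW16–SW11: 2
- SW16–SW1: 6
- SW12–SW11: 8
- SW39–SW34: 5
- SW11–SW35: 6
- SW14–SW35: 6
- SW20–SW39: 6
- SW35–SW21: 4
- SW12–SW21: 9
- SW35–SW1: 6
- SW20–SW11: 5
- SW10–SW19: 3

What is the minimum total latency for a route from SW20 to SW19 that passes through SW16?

Shortest SW20→SW16: SW20 → SW11 → SW16 = 7
Shortest SW16→SW19: SW16 → SW1 → SW39 → SW14 → SW10 → SW19 = 22
Total via SW16: 7 + 22 = 29 ms.

29 ms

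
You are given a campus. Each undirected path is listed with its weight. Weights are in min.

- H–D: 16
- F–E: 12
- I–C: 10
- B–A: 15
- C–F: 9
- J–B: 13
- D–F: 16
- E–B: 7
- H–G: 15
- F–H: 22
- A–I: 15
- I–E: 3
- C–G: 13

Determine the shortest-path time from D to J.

Compare a few routes:
D–F–C–I–E–B–J: 16+9+10+3+7+13 = 58
D–F–E–B–J: 16+12+7+13 = 48
D–F–E–I–A–B–J: 16+12+3+15+15+13 = 74
D–H–F–E–B–J: 16+22+12+7+13 = 70
Cheapest is D–F–E–B–J at 48 min.

48 min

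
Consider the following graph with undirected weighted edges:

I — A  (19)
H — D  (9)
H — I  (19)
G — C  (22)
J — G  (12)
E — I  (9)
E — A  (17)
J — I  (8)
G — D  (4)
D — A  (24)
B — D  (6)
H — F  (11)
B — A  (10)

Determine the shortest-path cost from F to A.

Candidate routes:
F–H–D–A: 11+9+24 = 44
F–H–D–B–A: 11+9+6+10 = 36
The minimum is 36 via F–H–D–B–A.

36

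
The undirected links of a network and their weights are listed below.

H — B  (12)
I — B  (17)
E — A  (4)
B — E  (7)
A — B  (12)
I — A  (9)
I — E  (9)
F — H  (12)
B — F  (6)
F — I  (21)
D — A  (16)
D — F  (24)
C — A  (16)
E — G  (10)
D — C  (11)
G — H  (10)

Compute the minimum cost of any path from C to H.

39

Shortest distances from C:
C: 0
D: 11  (via C)
A: 16  (via C)
E: 20  (via A)
I: 25  (via A)
B: 27  (via E)
G: 30  (via E)
F: 33  (via B)
H: 39  (via B)
Shortest route: C → A → E → B → H = 39.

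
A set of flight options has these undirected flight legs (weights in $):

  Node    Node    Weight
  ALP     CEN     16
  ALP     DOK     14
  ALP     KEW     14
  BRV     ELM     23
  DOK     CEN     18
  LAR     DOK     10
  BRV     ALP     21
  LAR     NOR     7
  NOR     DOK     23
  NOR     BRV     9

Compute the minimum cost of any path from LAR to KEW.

$38

Compare a few routes:
LAR–NOR–BRV–ALP–KEW: 7+9+21+14 = 51
LAR–DOK–ALP–KEW: 10+14+14 = 38
LAR–DOK–CEN–ALP–KEW: 10+18+16+14 = 58
The minimum is $38 via LAR–DOK–ALP–KEW.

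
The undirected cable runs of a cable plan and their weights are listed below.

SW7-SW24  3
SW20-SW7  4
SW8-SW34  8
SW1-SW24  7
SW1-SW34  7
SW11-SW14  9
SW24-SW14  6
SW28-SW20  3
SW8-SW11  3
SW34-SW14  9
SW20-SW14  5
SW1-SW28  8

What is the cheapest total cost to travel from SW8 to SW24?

Settle nodes by increasing distance from SW8:
SW8: 0
SW11: 3  (via SW8)
SW34: 8  (via SW8)
SW14: 12  (via SW11)
SW1: 15  (via SW34)
SW20: 17  (via SW14)
SW24: 18  (via SW14)
Shortest route: SW8–SW11–SW14–SW24 = 18.

18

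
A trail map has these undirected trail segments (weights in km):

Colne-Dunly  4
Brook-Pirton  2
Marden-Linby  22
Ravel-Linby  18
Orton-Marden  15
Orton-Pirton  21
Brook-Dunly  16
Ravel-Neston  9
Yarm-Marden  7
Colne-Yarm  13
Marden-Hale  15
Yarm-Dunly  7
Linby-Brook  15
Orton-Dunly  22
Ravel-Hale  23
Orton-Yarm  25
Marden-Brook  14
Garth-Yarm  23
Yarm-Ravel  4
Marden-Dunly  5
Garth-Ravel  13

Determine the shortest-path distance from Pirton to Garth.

Compare a few routes:
Pirton–Brook–Marden–Yarm–Ravel–Garth: 2+14+7+4+13 = 40
Pirton–Brook–Dunly–Yarm–Ravel–Garth: 2+16+7+4+13 = 42
The minimum is 40 km via Pirton–Brook–Marden–Yarm–Ravel–Garth.

40 km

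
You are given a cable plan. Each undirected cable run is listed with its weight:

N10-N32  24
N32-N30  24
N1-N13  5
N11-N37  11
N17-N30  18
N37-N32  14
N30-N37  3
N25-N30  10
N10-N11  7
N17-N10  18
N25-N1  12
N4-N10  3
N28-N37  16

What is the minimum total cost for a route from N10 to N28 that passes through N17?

55

Best N10 to N17: N10–N17 costing 18
Best N17 to N28: N17–N30–N37–N28 costing 37
Total via N17: 18 + 37 = 55.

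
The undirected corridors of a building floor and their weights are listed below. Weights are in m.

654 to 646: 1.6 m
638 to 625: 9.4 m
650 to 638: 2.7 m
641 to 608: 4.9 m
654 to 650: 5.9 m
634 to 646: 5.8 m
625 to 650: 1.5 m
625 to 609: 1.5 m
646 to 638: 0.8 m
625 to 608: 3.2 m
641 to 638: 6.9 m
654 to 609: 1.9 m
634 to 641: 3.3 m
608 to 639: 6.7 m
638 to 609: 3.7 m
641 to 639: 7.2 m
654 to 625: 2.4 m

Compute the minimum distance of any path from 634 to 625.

Settle nodes by increasing distance from 634:
634: 0
641: 3.3  (via 634)
646: 5.8  (via 634)
638: 6.6  (via 646)
654: 7.4  (via 646)
608: 8.2  (via 641)
609: 9.3  (via 654)
650: 9.3  (via 638)
625: 9.8  (via 654)
Shortest route: 634 → 646 → 654 → 625 = 9.8 m.

9.8 m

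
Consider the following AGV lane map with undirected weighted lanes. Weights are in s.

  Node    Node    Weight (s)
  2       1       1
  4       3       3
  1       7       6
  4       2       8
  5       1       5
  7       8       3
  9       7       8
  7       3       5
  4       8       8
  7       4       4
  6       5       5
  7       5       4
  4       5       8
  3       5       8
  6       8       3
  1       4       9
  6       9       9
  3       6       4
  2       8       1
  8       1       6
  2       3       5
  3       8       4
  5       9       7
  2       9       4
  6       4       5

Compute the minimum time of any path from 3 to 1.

6 s

Shortest distances from 3:
3: 0
4: 3  (via 3)
6: 4  (via 3)
8: 4  (via 3)
2: 5  (via 3)
7: 5  (via 3)
1: 6  (via 2)
Shortest route: 3 → 2 → 1 = 6 s.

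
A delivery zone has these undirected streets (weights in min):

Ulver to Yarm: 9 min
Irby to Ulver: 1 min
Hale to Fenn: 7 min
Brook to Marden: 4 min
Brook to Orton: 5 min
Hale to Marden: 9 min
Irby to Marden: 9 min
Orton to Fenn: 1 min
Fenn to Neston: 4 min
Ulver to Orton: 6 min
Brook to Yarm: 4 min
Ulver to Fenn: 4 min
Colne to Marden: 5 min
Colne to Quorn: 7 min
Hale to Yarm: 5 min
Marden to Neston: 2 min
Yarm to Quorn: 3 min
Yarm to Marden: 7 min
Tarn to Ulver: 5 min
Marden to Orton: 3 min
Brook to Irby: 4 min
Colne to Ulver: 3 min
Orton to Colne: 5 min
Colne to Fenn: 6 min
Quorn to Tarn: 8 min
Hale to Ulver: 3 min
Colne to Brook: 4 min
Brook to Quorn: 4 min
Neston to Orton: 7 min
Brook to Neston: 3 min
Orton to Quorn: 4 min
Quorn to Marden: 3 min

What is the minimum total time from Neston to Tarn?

13 min

Enumerating some paths:
Neston - Marden - Orton - Fenn - Ulver - Tarn: 2+3+1+4+5 = 15
Neston - Brook - Colne - Ulver - Tarn: 3+4+3+5 = 15
Neston - Brook - Quorn - Tarn: 3+4+8 = 15
Neston - Marden - Quorn - Tarn: 2+3+8 = 13
The minimum is 13 min via Neston - Marden - Quorn - Tarn.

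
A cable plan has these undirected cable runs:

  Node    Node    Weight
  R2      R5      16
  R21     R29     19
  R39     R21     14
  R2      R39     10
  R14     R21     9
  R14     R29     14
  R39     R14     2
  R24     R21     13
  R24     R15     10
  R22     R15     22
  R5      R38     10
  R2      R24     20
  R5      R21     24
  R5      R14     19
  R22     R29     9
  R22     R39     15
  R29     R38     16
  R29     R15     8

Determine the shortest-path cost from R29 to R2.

26

Compare a few routes:
R29 - R14 - R39 - R2: 14+2+10 = 26
R29 - R15 - R24 - R2: 8+10+20 = 38
R29 - R22 - R39 - R2: 9+15+10 = 34
Cheapest is R29 - R14 - R39 - R2 at 26.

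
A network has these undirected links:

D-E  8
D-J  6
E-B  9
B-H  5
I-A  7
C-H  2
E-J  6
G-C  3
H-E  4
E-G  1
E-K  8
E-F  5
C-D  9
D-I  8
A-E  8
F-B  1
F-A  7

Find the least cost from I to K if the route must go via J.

28

Best I to J: I–D–J costing 14
Shortest J→K: J–E–K = 14
Total via J: 14 + 14 = 28.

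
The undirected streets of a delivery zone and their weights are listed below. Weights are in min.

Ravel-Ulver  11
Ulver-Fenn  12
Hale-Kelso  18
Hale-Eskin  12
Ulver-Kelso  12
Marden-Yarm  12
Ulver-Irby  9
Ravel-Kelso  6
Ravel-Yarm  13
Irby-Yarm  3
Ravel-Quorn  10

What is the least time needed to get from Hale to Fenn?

42 min

Enumerating some paths:
Hale - Kelso - Ravel - Yarm - Irby - Ulver - Fenn: 18+6+13+3+9+12 = 61
Hale - Kelso - Ravel - Ulver - Fenn: 18+6+11+12 = 47
Hale - Kelso - Ulver - Fenn: 18+12+12 = 42
Cheapest is Hale - Kelso - Ulver - Fenn at 42 min.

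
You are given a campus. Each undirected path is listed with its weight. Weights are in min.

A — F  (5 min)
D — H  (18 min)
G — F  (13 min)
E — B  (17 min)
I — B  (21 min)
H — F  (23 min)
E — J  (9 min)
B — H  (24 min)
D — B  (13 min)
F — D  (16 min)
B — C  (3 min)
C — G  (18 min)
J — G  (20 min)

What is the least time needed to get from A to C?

Enumerating some paths:
A → F → H → B → C: 5+23+24+3 = 55
A → F → D → B → C: 5+16+13+3 = 37
A → F → G → C: 5+13+18 = 36
The minimum is 36 min via A → F → G → C.

36 min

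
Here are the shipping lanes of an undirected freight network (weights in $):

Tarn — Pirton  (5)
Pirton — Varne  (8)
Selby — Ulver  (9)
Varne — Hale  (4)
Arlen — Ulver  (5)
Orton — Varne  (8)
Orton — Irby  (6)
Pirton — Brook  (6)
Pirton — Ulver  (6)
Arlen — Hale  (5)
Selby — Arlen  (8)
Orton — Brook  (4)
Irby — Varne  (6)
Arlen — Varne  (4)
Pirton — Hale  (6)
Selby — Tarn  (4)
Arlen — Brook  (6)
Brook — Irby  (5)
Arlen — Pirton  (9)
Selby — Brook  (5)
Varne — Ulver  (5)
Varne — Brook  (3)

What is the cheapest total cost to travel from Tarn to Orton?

Running Dijkstra from Tarn:
Tarn: 0
Selby: 4  (via Tarn)
Pirton: 5  (via Tarn)
Brook: 9  (via Selby)
Hale: 11  (via Pirton)
Ulver: 11  (via Pirton)
Arlen: 12  (via Selby)
Varne: 12  (via Brook)
Orton: 13  (via Brook)
Shortest route: Tarn → Selby → Brook → Orton = $13.

$13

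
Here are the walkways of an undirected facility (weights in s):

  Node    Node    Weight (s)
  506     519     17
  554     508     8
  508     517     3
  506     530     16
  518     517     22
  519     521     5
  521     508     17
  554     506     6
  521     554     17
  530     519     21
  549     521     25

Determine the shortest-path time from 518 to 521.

42 s

Running Dijkstra from 518:
518: 0
517: 22  (via 518)
508: 25  (via 517)
554: 33  (via 508)
506: 39  (via 554)
521: 42  (via 508)
Shortest route: 518 → 517 → 508 → 521 = 42 s.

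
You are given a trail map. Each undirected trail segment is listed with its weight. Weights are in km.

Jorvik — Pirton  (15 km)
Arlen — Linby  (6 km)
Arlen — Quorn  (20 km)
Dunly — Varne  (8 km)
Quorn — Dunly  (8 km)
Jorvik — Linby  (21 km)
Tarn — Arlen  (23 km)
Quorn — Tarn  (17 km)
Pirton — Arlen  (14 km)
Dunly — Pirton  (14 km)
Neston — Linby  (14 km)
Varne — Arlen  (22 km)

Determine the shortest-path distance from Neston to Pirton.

34 km

Enumerating some paths:
Neston - Linby - Arlen - Varne - Dunly - Pirton: 14+6+22+8+14 = 64
Neston - Linby - Arlen - Quorn - Dunly - Pirton: 14+6+20+8+14 = 62
Neston - Linby - Jorvik - Pirton: 14+21+15 = 50
Neston - Linby - Arlen - Pirton: 14+6+14 = 34
The minimum is 34 km via Neston - Linby - Arlen - Pirton.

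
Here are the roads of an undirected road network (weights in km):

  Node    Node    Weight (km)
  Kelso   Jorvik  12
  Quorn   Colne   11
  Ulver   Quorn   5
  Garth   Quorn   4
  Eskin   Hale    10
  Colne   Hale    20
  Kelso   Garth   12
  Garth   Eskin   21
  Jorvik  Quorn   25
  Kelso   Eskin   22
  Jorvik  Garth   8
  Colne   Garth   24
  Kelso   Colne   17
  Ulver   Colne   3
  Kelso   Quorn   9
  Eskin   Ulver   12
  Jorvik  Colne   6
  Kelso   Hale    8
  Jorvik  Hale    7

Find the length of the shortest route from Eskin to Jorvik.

17 km

Settle nodes by increasing distance from Eskin:
Eskin: 0
Hale: 10  (via Eskin)
Ulver: 12  (via Eskin)
Colne: 15  (via Ulver)
Jorvik: 17  (via Hale)
Shortest route: Eskin–Hale–Jorvik = 17 km.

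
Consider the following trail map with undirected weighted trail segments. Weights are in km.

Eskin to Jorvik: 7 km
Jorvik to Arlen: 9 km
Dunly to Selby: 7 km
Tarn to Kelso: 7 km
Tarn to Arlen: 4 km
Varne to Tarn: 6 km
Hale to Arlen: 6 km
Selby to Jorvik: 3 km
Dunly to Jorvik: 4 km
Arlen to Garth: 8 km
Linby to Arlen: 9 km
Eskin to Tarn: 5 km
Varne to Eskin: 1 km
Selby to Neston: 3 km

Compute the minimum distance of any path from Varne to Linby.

19 km

Enumerating some paths:
Varne–Tarn–Arlen–Linby: 6+4+9 = 19
Varne–Tarn–Eskin–Jorvik–Arlen–Linby: 6+5+7+9+9 = 36
Varne–Eskin–Jorvik–Arlen–Linby: 1+7+9+9 = 26
The minimum is 19 km via Varne–Tarn–Arlen–Linby.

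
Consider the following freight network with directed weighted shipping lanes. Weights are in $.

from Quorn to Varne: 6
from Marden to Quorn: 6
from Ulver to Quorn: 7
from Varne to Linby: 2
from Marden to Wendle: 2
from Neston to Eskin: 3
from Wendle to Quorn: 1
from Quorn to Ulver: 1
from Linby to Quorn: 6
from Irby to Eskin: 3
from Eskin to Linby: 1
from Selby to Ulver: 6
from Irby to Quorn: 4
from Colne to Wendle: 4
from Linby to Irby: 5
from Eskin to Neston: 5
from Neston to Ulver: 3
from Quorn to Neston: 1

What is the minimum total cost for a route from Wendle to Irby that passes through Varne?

$14

Shortest Wendle→Varne: Wendle → Quorn → Varne = 7
Best Varne to Irby: Varne → Linby → Irby costing 7
Total via Varne: 7 + 7 = $14.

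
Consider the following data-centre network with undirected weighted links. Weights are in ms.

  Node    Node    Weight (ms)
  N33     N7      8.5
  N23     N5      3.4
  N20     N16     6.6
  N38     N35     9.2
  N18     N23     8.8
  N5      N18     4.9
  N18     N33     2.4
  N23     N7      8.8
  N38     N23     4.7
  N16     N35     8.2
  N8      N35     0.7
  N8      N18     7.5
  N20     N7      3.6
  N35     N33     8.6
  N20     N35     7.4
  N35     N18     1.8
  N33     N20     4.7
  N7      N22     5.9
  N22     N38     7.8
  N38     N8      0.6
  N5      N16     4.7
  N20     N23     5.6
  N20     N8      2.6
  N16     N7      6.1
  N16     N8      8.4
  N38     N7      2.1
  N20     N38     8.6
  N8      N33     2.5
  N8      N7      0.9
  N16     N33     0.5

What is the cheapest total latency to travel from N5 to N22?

14.2 ms

Compare a few routes:
N5 → N23 → N38 → N8 → N7 → N22: 3.4+4.7+0.6+0.9+5.9 = 15.5
N5 → N18 → N35 → N8 → N7 → N22: 4.9+1.8+0.7+0.9+5.9 = 14.2
N5 → N16 → N33 → N8 → N7 → N22: 4.7+0.5+2.5+0.9+5.9 = 14.5
Cheapest is N5 → N18 → N35 → N8 → N7 → N22 at 14.2 ms.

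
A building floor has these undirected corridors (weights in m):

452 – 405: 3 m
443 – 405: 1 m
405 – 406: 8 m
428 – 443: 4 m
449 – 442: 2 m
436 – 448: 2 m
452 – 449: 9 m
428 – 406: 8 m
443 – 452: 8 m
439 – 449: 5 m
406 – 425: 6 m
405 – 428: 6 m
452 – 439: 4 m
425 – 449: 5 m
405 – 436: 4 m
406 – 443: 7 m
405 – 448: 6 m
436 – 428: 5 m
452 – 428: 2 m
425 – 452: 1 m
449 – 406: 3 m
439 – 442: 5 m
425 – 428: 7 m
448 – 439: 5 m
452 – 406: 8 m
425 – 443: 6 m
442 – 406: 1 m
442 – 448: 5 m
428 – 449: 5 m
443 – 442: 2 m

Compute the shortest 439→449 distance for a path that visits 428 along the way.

11 m

Best 439 to 428: 439 → 452 → 428 costing 6
Shortest 428→449: 428 → 449 = 5
Total via 428: 6 + 5 = 11 m.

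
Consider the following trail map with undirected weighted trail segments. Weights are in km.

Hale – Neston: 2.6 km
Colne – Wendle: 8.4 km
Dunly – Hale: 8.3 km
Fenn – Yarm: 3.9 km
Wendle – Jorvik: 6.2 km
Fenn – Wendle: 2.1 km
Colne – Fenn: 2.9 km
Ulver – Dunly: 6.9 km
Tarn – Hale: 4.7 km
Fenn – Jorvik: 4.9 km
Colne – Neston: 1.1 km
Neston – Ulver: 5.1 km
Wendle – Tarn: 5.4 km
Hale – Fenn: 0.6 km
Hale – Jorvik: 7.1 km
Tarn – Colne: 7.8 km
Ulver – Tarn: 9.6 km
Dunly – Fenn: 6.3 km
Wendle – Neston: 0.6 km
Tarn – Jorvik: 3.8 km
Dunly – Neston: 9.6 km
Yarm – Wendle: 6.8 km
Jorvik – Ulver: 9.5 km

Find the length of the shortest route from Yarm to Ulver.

Candidate routes:
Yarm → Fenn → Wendle → Neston → Ulver: 3.9+2.1+0.6+5.1 = 11.7
Yarm → Fenn → Hale → Neston → Ulver: 3.9+0.6+2.6+5.1 = 12.2
The minimum is 11.7 km via Yarm → Fenn → Wendle → Neston → Ulver.

11.7 km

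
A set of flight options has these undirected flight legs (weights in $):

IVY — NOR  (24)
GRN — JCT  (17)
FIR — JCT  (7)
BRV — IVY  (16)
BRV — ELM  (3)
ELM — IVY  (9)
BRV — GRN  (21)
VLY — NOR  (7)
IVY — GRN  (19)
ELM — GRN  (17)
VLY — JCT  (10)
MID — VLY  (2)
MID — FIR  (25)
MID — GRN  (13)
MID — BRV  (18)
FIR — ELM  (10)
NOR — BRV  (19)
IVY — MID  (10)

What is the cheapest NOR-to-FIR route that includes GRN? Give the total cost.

$46

Best NOR to GRN: NOR → VLY → MID → GRN costing 22
Best GRN to FIR: GRN → JCT → FIR costing 24
Total via GRN: 22 + 24 = $46.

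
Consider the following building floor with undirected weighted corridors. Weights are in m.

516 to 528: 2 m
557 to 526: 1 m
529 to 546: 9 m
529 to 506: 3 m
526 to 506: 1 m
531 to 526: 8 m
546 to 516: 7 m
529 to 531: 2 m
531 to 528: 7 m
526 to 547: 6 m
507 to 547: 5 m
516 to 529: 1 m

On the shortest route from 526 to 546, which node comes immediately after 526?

Candidate routes:
526 - 506 - 529 - 546: 1+3+9 = 13
526 - 506 - 529 - 516 - 546: 1+3+1+7 = 12
526 - 531 - 529 - 516 - 546: 8+2+1+7 = 18
The minimum is 12 m via 526 - 506 - 529 - 516 - 546.
So from 526 the first move is to 506.

506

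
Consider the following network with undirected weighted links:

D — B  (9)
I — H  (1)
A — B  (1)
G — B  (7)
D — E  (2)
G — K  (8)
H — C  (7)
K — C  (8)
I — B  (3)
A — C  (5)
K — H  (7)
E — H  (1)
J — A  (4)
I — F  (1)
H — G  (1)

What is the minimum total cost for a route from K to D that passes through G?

12

Shortest K→G: K → G = 8
Best G to D: G → H → E → D costing 4
Total via G: 8 + 4 = 12.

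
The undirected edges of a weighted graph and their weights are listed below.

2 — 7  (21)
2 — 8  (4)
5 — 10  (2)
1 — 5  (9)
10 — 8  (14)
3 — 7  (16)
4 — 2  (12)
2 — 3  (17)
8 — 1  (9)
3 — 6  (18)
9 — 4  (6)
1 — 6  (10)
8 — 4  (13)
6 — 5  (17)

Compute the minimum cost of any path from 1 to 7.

Compare a few routes:
1–6–3–7: 10+18+16 = 44
1–8–2–3–7: 9+4+17+16 = 46
1–8–2–7: 9+4+21 = 34
Cheapest is 1–8–2–7 at 34.

34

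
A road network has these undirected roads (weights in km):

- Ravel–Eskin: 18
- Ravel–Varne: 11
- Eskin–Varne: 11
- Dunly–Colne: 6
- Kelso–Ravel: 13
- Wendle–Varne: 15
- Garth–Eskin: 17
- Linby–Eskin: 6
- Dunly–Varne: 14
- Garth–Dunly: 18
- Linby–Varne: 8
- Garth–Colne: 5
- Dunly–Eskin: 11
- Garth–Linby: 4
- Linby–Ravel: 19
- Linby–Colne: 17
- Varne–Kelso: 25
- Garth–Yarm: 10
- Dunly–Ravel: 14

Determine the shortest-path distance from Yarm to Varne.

22 km

Compare a few routes:
Yarm–Garth–Linby–Eskin–Varne: 10+4+6+11 = 31
Yarm–Garth–Linby–Varne: 10+4+8 = 22
Yarm–Garth–Colne–Dunly–Varne: 10+5+6+14 = 35
Cheapest is Yarm–Garth–Linby–Varne at 22 km.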